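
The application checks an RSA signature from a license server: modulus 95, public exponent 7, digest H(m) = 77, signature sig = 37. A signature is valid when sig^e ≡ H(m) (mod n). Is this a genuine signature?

sig^2 ≡ 37^2 = 1369 ≡ 39
sig^4 ≡ 39^2 = 1521 ≡ 1
7 = 4 + 2 + 1, so sig^7 ≡ 1·39·37 ≡ 18 (mod 95)
The recovered value 18 does not match the digest 77.

forged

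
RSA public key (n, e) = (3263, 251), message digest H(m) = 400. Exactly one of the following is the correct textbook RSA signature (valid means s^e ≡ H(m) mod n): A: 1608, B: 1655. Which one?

Candidate A: 1608^2 = 2585664 ≡ 1368; 1608^4 ≡ 1368^2 = 1871424 ≡ 1725; 1608^8 ≡ 1725^2 = 2975625 ≡ 3032; 1608^16 ≡ 3032^2 = 9193024 ≡ 1153; 1608^32 ≡ 1153^2 = 1329409 ≡ 1368; 1608^64 ≡ 1368^2 = 1871424 ≡ 1725; 1608^128 ≡ 1725^2 = 2975625 ≡ 3032; 251 = 128 + 64 + 32 + 16 + 8 + 2 + 1, so 1608^251 ≡ 3032·1725·1368·1153·3032·1368·1608 ≡ 2863 (mod 3263)
Candidate B: 1655^2 = 2739025 ≡ 1368; 1655^4 ≡ 1368^2 = 1871424 ≡ 1725; 1655^8 ≡ 1725^2 = 2975625 ≡ 3032; 1655^16 ≡ 3032^2 = 9193024 ≡ 1153; 1655^32 ≡ 1153^2 = 1329409 ≡ 1368; 1655^64 ≡ 1368^2 = 1871424 ≡ 1725; 1655^128 ≡ 1725^2 = 2975625 ≡ 3032; 251 = 128 + 64 + 32 + 16 + 8 + 2 + 1, so 1655^251 ≡ 3032·1725·1368·1153·3032·1368·1655 ≡ 400 (mod 3263)
  → matches H(m) = 400

B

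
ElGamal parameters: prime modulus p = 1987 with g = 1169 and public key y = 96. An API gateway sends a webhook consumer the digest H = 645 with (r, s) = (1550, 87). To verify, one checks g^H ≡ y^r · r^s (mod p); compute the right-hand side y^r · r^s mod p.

96^1550 mod 1987 = 1220
1550^87 mod 1987 = 851
y^r · r^s ≡ 1220·851 = 1038220 ≡ 1006 (mod 1987)

1006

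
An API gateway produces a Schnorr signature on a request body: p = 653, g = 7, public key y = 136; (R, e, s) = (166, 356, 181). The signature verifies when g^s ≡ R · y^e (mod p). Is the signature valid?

valid

g^s mod p:
7^2 = 49
7^4 ≡ 49^2 = 2401 ≡ 442
7^8 ≡ 442^2 = 195364 ≡ 117
7^16 ≡ 117^2 = 13689 ≡ 629
7^32 ≡ 629^2 = 395641 ≡ 576
7^64 ≡ 576^2 = 331776 ≡ 52
7^128 ≡ 52^2 = 2704 ≡ 92
181 = 128 + 32 + 16 + 4 + 1, so 7^181 ≡ 92·576·629·442·7 ≡ 130 (mod 653)
R · y^e mod p:
136^2 = 18496 ≡ 212
136^4 ≡ 212^2 = 44944 ≡ 540
136^8 ≡ 540^2 = 291600 ≡ 362
136^16 ≡ 362^2 = 131044 ≡ 444
136^32 ≡ 444^2 = 197136 ≡ 583
136^64 ≡ 583^2 = 339889 ≡ 329
136^128 ≡ 329^2 = 108241 ≡ 496
136^256 ≡ 496^2 = 246016 ≡ 488
356 = 256 + 64 + 32 + 4, so 136^356 ≡ 488·329·583·540 ≡ 166 (mod 653)
166·166 = 27556 ≡ 130 (mod 653)
130 ≡ 130 (mod 653); signature holds.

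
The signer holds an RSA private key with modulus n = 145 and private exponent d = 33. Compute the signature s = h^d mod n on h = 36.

16

h^2 ≡ 36^2 = 1296 ≡ 136
h^4 ≡ 136^2 = 18496 ≡ 81
h^8 ≡ 81^2 = 6561 ≡ 36
h^16 ≡ 36^2 = 1296 ≡ 136
h^32 ≡ 136^2 = 18496 ≡ 81
33 = 32 + 1, so h^33 ≡ 81·36 ≡ 16 (mod 145)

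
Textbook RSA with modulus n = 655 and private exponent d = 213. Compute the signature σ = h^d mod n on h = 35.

Squares mod 655: h^1≡35, h^2≡570, h^4≡20, h^8≡400, h^16≡180, h^32≡305, h^64≡15, h^128≡225
213 = 128 + 64 + 16 + 4 + 1, so h^213 ≡ 225·15·180·20·35 ≡ 420 (mod 655)

420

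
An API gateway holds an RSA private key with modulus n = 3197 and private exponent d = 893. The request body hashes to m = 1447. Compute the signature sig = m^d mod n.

203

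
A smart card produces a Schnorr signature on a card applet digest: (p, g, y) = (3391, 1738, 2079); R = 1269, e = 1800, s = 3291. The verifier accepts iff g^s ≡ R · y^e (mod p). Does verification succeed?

passes

g^s mod p:
1738^2 = 3020644 ≡ 2654
1738^4 ≡ 2654^2 = 7043716 ≡ 609
1738^8 ≡ 609^2 = 370881 ≡ 1262
1738^16 ≡ 1262^2 = 1592644 ≡ 2265
1738^32 ≡ 2265^2 = 5130225 ≡ 3033
1738^64 ≡ 3033^2 = 9199089 ≡ 2697
1738^128 ≡ 2697^2 = 7273809 ≡ 114
1738^256 ≡ 114^2 = 12996 ≡ 2823
1738^512 ≡ 2823^2 = 7969329 ≡ 479
1738^1024 ≡ 479^2 = 229441 ≡ 2244
1738^2048 ≡ 2244^2 = 5035536 ≡ 3292
3291 = 2048 + 1024 + 128 + 64 + 16 + 8 + 2 + 1, so 1738^3291 ≡ 3292·2244·114·2697·2265·1262·2654·1738 ≡ 170 (mod 3391)
R · y^e mod p:
2079^2 = 4322241 ≡ 2107
2079^4 ≡ 2107^2 = 4439449 ≡ 630
2079^8 ≡ 630^2 = 396900 ≡ 153
2079^16 ≡ 153^2 = 23409 ≡ 3063
2079^32 ≡ 3063^2 = 9381969 ≡ 2463
2079^64 ≡ 2463^2 = 6066369 ≡ 3261
2079^128 ≡ 3261^2 = 10634121 ≡ 3336
2079^256 ≡ 3336^2 = 11128896 ≡ 3025
2079^512 ≡ 3025^2 = 9150625 ≡ 1707
2079^1024 ≡ 1707^2 = 2913849 ≡ 980
1800 = 1024 + 512 + 256 + 8, so 2079^1800 ≡ 980·1707·3025·153 ≡ 1550 (mod 3391)
1269·1550 = 1966950 ≡ 170 (mod 3391)
170 ≡ 170 (mod 3391); signature holds.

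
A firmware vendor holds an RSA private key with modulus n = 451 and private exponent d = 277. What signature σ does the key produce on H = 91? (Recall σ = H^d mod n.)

9

H^2 ≡ 91^2 = 8281 ≡ 163
H^4 ≡ 163^2 = 26569 ≡ 411
H^8 ≡ 411^2 = 168921 ≡ 247
H^16 ≡ 247^2 = 61009 ≡ 124
H^32 ≡ 124^2 = 15376 ≡ 42
H^64 ≡ 42^2 = 1764 ≡ 411
H^128 ≡ 411^2 = 168921 ≡ 247
H^256 ≡ 247^2 = 61009 ≡ 124
277 = 256 + 16 + 4 + 1, so H^277 ≡ 124·124·411·91 ≡ 9 (mod 451)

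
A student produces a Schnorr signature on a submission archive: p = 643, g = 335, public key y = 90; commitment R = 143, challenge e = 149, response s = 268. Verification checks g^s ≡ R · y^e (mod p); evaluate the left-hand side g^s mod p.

335^2 = 112225 ≡ 343
335^4 ≡ 343^2 = 117649 ≡ 623
335^8 ≡ 623^2 = 388129 ≡ 400
335^16 ≡ 400^2 = 160000 ≡ 536
335^32 ≡ 536^2 = 287296 ≡ 518
335^64 ≡ 518^2 = 268324 ≡ 193
335^128 ≡ 193^2 = 37249 ≡ 598
335^256 ≡ 598^2 = 357604 ≡ 96
268 = 256 + 8 + 4, so 335^268 ≡ 96·400·623 ≡ 385 (mod 643)

385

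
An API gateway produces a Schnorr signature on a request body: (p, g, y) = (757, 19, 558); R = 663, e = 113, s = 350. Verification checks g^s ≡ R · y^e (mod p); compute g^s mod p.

684

Squares mod 757: 19^1≡19, 19^2≡361, 19^4≡117, 19^8≡63, 19^16≡184, 19^32≡548, 19^64≡532, 19^128≡663, 19^256≡509
350 = 256 + 64 + 16 + 8 + 4 + 2, so 19^350 ≡ 509·532·184·63·117·361 ≡ 684 (mod 757)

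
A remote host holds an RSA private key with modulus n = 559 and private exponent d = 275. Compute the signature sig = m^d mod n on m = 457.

475

m^275 mod 559 = 475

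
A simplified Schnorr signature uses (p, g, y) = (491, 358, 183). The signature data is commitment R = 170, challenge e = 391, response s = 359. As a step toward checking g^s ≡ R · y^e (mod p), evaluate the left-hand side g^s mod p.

358^2 = 128164 ≡ 13
358^4 ≡ 13^2 = 169
358^8 ≡ 169^2 = 28561 ≡ 83
358^16 ≡ 83^2 = 6889 ≡ 15
358^32 ≡ 15^2 = 225
358^64 ≡ 225^2 = 50625 ≡ 52
358^128 ≡ 52^2 = 2704 ≡ 249
358^256 ≡ 249^2 = 62001 ≡ 135
359 = 256 + 64 + 32 + 4 + 2 + 1, so 358^359 ≡ 135·52·225·169·13·358 ≡ 177 (mod 491)

177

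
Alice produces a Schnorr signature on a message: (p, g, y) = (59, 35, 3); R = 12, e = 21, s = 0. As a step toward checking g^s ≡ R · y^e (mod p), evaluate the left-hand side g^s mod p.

1

35^0 mod 59 = 1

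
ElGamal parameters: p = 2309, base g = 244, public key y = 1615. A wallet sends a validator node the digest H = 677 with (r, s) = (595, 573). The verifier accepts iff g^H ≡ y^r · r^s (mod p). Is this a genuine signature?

forged

Left side g^H mod p:
244^2 = 59536 ≡ 1811
244^4 ≡ 1811^2 = 3279721 ≡ 941
244^8 ≡ 941^2 = 885481 ≡ 1134
244^16 ≡ 1134^2 = 1285956 ≡ 2152
244^32 ≡ 2152^2 = 4631104 ≡ 1559
244^64 ≡ 1559^2 = 2430481 ≡ 1413
244^128 ≡ 1413^2 = 1996569 ≡ 1593
244^256 ≡ 1593^2 = 2537649 ≡ 58
244^512 ≡ 58^2 = 3364 ≡ 1055
677 = 512 + 128 + 32 + 4 + 1, so 244^677 ≡ 1055·1593·1559·941·244 ≡ 2285 (mod 2309)
Right side y^r · r^s mod p:
1615^2 = 2608225 ≡ 1364
1615^4 ≡ 1364^2 = 1860496 ≡ 1751
1615^8 ≡ 1751^2 = 3066001 ≡ 1958
1615^16 ≡ 1958^2 = 3833764 ≡ 824
1615^32 ≡ 824^2 = 678976 ≡ 130
1615^64 ≡ 130^2 = 16900 ≡ 737
1615^128 ≡ 737^2 = 543169 ≡ 554
1615^256 ≡ 554^2 = 306916 ≡ 2128
1615^512 ≡ 2128^2 = 4528384 ≡ 435
595 = 512 + 64 + 16 + 2 + 1, so 1615^595 ≡ 435·737·824·1364·1615 ≡ 1762 (mod 2309)
595^2 = 354025 ≡ 748
595^4 ≡ 748^2 = 559504 ≡ 726
595^8 ≡ 726^2 = 527076 ≡ 624
595^16 ≡ 624^2 = 389376 ≡ 1464
595^32 ≡ 1464^2 = 2143296 ≡ 544
595^64 ≡ 544^2 = 295936 ≡ 384
595^128 ≡ 384^2 = 147456 ≡ 1989
595^256 ≡ 1989^2 = 3956121 ≡ 804
595^512 ≡ 804^2 = 646416 ≡ 2205
573 = 512 + 32 + 16 + 8 + 4 + 1, so 595^573 ≡ 2205·544·1464·624·726·595 ≡ 1886 (mod 2309)
1762·1886 = 3323132 ≡ 481 (mod 2309)
2285 ≠ 481, so verification fails.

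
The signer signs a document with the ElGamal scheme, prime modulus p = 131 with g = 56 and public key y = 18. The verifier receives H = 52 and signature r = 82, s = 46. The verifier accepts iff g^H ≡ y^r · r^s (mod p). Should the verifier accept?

reject

Left side g^H mod p:
Squares mod 131: 56^1≡56, 56^2≡123, 56^4≡64, 56^8≡35, 56^16≡46, 56^32≡20
52 = 32 + 16 + 4, so 56^52 ≡ 20·46·64 ≡ 61 (mod 131)
Right side y^r · r^s mod p:
Squares mod 131: 18^1≡18, 18^2≡62, 18^4≡45, 18^8≡60, 18^16≡63, 18^32≡39, 18^64≡80
82 = 64 + 16 + 2, so 18^82 ≡ 80·63·62 ≡ 45 (mod 131)
Squares mod 131: 82^1≡82, 82^2≡43, 82^4≡15, 82^8≡94, 82^16≡59, 82^32≡75
46 = 32 + 8 + 4 + 2, so 82^46 ≡ 75·94·15·43 ≡ 109 (mod 131)
45·109 = 4905 ≡ 58 (mod 131)
61 ≠ 58, so verification fails.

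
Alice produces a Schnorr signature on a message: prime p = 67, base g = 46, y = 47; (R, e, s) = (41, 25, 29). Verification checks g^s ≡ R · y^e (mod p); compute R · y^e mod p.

Squares mod 67: 47^1≡47, 47^2≡65, 47^4≡4, 47^8≡16, 47^16≡55
25 = 16 + 8 + 1, so 47^25 ≡ 55·16·47 ≡ 21 (mod 67)
R · y^e ≡ 41·21 = 861 ≡ 57 (mod 67)

57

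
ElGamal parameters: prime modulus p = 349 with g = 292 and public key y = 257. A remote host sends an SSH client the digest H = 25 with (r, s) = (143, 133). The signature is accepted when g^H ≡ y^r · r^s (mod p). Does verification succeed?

fails

Left side g^H mod p:
292^25 mod 349 = 106
Right side y^r · r^s mod p:
257^143 mod 349 = 234
143^133 mod 349 = 279
234·279 = 65286 ≡ 23 (mod 349)
106 ≠ 23, so verification fails.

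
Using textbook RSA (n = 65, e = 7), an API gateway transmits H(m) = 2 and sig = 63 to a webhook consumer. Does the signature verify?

verifies

sig^2 ≡ 63^2 = 3969 ≡ 4
sig^4 ≡ 4^2 = 16
7 = 4 + 2 + 1, so sig^7 ≡ 16·4·63 ≡ 2 (mod 65)
sig^7 mod 65 = 2 matches H(m).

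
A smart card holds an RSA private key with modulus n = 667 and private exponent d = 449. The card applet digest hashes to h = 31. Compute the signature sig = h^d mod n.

147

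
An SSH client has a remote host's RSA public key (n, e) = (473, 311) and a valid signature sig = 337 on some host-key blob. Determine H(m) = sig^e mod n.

sig^2 ≡ 337^2 = 113569 ≡ 49
sig^4 ≡ 49^2 = 2401 ≡ 36
sig^8 ≡ 36^2 = 1296 ≡ 350
sig^16 ≡ 350^2 = 122500 ≡ 466
sig^32 ≡ 466^2 = 217156 ≡ 49
sig^64 ≡ 49^2 = 2401 ≡ 36
sig^128 ≡ 36^2 = 1296 ≡ 350
sig^256 ≡ 350^2 = 122500 ≡ 466
311 = 256 + 32 + 16 + 4 + 2 + 1, so sig^311 ≡ 466·49·466·36·49·337 ≡ 436 (mod 473)

436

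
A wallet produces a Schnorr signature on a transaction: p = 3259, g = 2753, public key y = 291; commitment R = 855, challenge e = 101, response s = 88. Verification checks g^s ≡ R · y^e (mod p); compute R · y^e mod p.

291^2 = 84681 ≡ 3206
291^4 ≡ 3206^2 = 10278436 ≡ 2809
291^8 ≡ 2809^2 = 7890481 ≡ 442
291^16 ≡ 442^2 = 195364 ≡ 3083
291^32 ≡ 3083^2 = 9504889 ≡ 1645
291^64 ≡ 1645^2 = 2706025 ≡ 1055
101 = 64 + 32 + 4 + 1, so 291^101 ≡ 1055·1645·2809·291 ≡ 1924 (mod 3259)
R · y^e ≡ 855·1924 = 1645020 ≡ 2484 (mod 3259)

2484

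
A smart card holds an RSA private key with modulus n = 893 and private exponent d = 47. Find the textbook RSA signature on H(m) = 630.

(H(m))^2 ≡ 630^2 = 396900 ≡ 408
(H(m))^4 ≡ 408^2 = 166464 ≡ 366
(H(m))^8 ≡ 366^2 = 133956 ≡ 6
(H(m))^16 ≡ 6^2 = 36
(H(m))^32 ≡ 36^2 = 1296 ≡ 403
47 = 32 + 8 + 4 + 2 + 1, so (H(m))^47 ≡ 403·6·366·408·630 ≡ 865 (mod 893)

865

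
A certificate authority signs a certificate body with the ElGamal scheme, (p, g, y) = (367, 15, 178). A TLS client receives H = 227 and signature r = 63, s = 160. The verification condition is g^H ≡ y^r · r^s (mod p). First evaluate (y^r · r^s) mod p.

340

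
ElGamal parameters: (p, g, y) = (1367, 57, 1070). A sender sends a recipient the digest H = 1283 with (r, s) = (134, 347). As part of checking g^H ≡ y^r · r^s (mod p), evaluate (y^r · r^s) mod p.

1070^2 = 1144900 ≡ 721
1070^4 ≡ 721^2 = 519841 ≡ 381
1070^8 ≡ 381^2 = 145161 ≡ 259
1070^16 ≡ 259^2 = 67081 ≡ 98
1070^32 ≡ 98^2 = 9604 ≡ 35
1070^64 ≡ 35^2 = 1225
1070^128 ≡ 1225^2 = 1500625 ≡ 1026
134 = 128 + 4 + 2, so 1070^134 ≡ 1026·381·721 ≡ 634 (mod 1367)
134^2 = 17956 ≡ 185
134^4 ≡ 185^2 = 34225 ≡ 50
134^8 ≡ 50^2 = 2500 ≡ 1133
134^16 ≡ 1133^2 = 1283689 ≡ 76
134^32 ≡ 76^2 = 5776 ≡ 308
134^64 ≡ 308^2 = 94864 ≡ 541
134^128 ≡ 541^2 = 292681 ≡ 143
134^256 ≡ 143^2 = 20449 ≡ 1311
347 = 256 + 64 + 16 + 8 + 2 + 1, so 134^347 ≡ 1311·541·76·1133·185·134 ≡ 628 (mod 1367)
y^r · r^s ≡ 634·628 = 398152 ≡ 355 (mod 1367)

355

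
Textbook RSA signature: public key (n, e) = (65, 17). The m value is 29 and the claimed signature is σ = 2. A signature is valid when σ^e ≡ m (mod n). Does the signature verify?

σ^2 ≡ 2^2 = 4
σ^4 ≡ 4^2 = 16
σ^8 ≡ 16^2 = 256 ≡ 61
σ^16 ≡ 61^2 = 3721 ≡ 16
17 = 16 + 1, so σ^17 ≡ 16·2 ≡ 32 (mod 65)
The recovered value 32 does not match the digest 29.

does not verify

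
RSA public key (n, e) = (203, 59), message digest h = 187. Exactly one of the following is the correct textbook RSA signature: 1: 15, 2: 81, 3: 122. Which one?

Candidate 1: Squares mod 203: 15^1≡15, 15^2≡22, 15^4≡78, 15^8≡197, 15^16≡36, 15^32≡78; 59 = 32 + 16 + 8 + 2 + 1, so 15^59 ≡ 78·36·197·22·15 ≡ 127 (mod 203)
Candidate 2: Squares mod 203: 81^1≡81, 81^2≡65, 81^4≡165, 81^8≡23, 81^16≡123, 81^32≡107; 59 = 32 + 16 + 8 + 2 + 1, so 81^59 ≡ 107·123·23·65·81 ≡ 16 (mod 203)
Candidate 3: Squares mod 203: 122^1≡122, 122^2≡65, 122^4≡165, 122^8≡23, 122^16≡123, 122^32≡107; 59 = 32 + 16 + 8 + 2 + 1, so 122^59 ≡ 107·123·23·65·122 ≡ 187 (mod 203)
  → matches h = 187

3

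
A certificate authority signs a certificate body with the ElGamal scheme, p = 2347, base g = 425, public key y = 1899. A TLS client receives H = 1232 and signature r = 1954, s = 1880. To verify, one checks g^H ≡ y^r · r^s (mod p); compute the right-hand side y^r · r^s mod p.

1899^2 = 3606201 ≡ 1209
1899^4 ≡ 1209^2 = 1461681 ≡ 1847
1899^8 ≡ 1847^2 = 3411409 ≡ 1218
1899^16 ≡ 1218^2 = 1483524 ≡ 220
1899^32 ≡ 220^2 = 48400 ≡ 1460
1899^64 ≡ 1460^2 = 2131600 ≡ 524
1899^128 ≡ 524^2 = 274576 ≡ 2324
1899^256 ≡ 2324^2 = 5400976 ≡ 529
1899^512 ≡ 529^2 = 279841 ≡ 548
1899^1024 ≡ 548^2 = 300304 ≡ 2235
1954 = 1024 + 512 + 256 + 128 + 32 + 2, so 1899^1954 ≡ 2235·548·529·2324·1460·1209 ≡ 351 (mod 2347)
1954^2 = 3818116 ≡ 1894
1954^4 ≡ 1894^2 = 3587236 ≡ 1020
1954^8 ≡ 1020^2 = 1040400 ≡ 679
1954^16 ≡ 679^2 = 461041 ≡ 1029
1954^32 ≡ 1029^2 = 1058841 ≡ 344
1954^64 ≡ 344^2 = 118336 ≡ 986
1954^128 ≡ 986^2 = 972196 ≡ 538
1954^256 ≡ 538^2 = 289444 ≡ 763
1954^512 ≡ 763^2 = 582169 ≡ 113
1954^1024 ≡ 113^2 = 12769 ≡ 1034
1880 = 1024 + 512 + 256 + 64 + 16 + 8, so 1954^1880 ≡ 1034·113·763·986·1029·679 ≡ 806 (mod 2347)
y^r · r^s ≡ 351·806 = 282906 ≡ 1266 (mod 2347)

1266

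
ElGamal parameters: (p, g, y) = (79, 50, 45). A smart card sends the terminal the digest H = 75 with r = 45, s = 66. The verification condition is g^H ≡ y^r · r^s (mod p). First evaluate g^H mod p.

50^75 mod 79 = 18

18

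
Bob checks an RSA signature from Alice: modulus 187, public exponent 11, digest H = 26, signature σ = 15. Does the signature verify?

verifies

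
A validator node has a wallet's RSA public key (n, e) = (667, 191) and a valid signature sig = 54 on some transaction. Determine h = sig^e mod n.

sig^2 ≡ 54^2 = 2916 ≡ 248
sig^4 ≡ 248^2 = 61504 ≡ 140
sig^8 ≡ 140^2 = 19600 ≡ 257
sig^16 ≡ 257^2 = 66049 ≡ 16
sig^32 ≡ 16^2 = 256
sig^64 ≡ 256^2 = 65536 ≡ 170
sig^128 ≡ 170^2 = 28900 ≡ 219
191 = 128 + 32 + 16 + 8 + 4 + 2 + 1, so sig^191 ≡ 219·256·16·257·140·248·54 ≡ 393 (mod 667)

393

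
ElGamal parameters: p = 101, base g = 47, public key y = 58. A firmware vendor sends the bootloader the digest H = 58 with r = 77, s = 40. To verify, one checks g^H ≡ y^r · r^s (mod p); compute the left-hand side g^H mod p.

79

47^2 = 2209 ≡ 88
47^4 ≡ 88^2 = 7744 ≡ 68
47^8 ≡ 68^2 = 4624 ≡ 79
47^16 ≡ 79^2 = 6241 ≡ 80
47^32 ≡ 80^2 = 6400 ≡ 37
58 = 32 + 16 + 8 + 2, so 47^58 ≡ 37·80·79·88 ≡ 79 (mod 101)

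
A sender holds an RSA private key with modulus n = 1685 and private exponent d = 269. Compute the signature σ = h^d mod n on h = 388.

h^269 mod 1685 = 893

893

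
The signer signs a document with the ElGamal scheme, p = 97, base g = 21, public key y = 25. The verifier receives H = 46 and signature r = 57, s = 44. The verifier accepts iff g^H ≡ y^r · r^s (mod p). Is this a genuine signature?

Left side g^H mod p:
21^2 = 441 ≡ 53
21^4 ≡ 53^2 = 2809 ≡ 93
21^8 ≡ 93^2 = 8649 ≡ 16
21^16 ≡ 16^2 = 256 ≡ 62
21^32 ≡ 62^2 = 3844 ≡ 61
46 = 32 + 8 + 4 + 2, so 21^46 ≡ 61·16·93·53 ≡ 86 (mod 97)
Right side y^r · r^s mod p:
25^2 = 625 ≡ 43
25^4 ≡ 43^2 = 1849 ≡ 6
25^8 ≡ 6^2 = 36
25^16 ≡ 36^2 = 1296 ≡ 35
25^32 ≡ 35^2 = 1225 ≡ 61
57 = 32 + 16 + 8 + 1, so 25^57 ≡ 61·35·36·25 ≡ 27 (mod 97)
57^2 = 3249 ≡ 48
57^4 ≡ 48^2 = 2304 ≡ 73
57^8 ≡ 73^2 = 5329 ≡ 91
57^16 ≡ 91^2 = 8281 ≡ 36
57^32 ≡ 36^2 = 1296 ≡ 35
44 = 32 + 8 + 4, so 57^44 ≡ 35·91·73 ≡ 93 (mod 97)
27·93 = 2511 ≡ 86 (mod 97)
86 ≡ 86 (mod 97), so the signature is genuine.

genuine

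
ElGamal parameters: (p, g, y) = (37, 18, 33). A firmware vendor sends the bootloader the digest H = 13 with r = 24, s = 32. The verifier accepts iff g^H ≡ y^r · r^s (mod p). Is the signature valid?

invalid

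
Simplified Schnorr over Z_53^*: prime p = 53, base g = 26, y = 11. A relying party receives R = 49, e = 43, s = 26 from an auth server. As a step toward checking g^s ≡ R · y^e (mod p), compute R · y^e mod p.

52

11^2 = 121 ≡ 15
11^4 ≡ 15^2 = 225 ≡ 13
11^8 ≡ 13^2 = 169 ≡ 10
11^16 ≡ 10^2 = 100 ≡ 47
11^32 ≡ 47^2 = 2209 ≡ 36
43 = 32 + 8 + 2 + 1, so 11^43 ≡ 36·10·15·11 ≡ 40 (mod 53)
R · y^e ≡ 49·40 = 1960 ≡ 52 (mod 53)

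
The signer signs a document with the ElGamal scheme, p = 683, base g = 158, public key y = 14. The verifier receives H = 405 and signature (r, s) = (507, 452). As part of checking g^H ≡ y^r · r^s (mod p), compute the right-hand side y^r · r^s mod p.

552

14^2 = 196
14^4 ≡ 196^2 = 38416 ≡ 168
14^8 ≡ 168^2 = 28224 ≡ 221
14^16 ≡ 221^2 = 48841 ≡ 348
14^32 ≡ 348^2 = 121104 ≡ 213
14^64 ≡ 213^2 = 45369 ≡ 291
14^128 ≡ 291^2 = 84681 ≡ 672
14^256 ≡ 672^2 = 451584 ≡ 121
507 = 256 + 128 + 64 + 32 + 16 + 8 + 2 + 1, so 14^507 ≡ 121·672·291·213·348·221·196·14 ≡ 10 (mod 683)
507^2 = 257049 ≡ 241
507^4 ≡ 241^2 = 58081 ≡ 26
507^8 ≡ 26^2 = 676
507^16 ≡ 676^2 = 456976 ≡ 49
507^32 ≡ 49^2 = 2401 ≡ 352
507^64 ≡ 352^2 = 123904 ≡ 281
507^128 ≡ 281^2 = 78961 ≡ 416
507^256 ≡ 416^2 = 173056 ≡ 257
452 = 256 + 128 + 64 + 4, so 507^452 ≡ 257·416·281·26 ≡ 465 (mod 683)
y^r · r^s ≡ 10·465 = 4650 ≡ 552 (mod 683)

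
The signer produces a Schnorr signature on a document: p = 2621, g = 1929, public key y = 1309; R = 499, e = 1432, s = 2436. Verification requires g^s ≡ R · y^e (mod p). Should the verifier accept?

g^s mod p:
Squares mod 2621: 1929^1≡1929, 1929^2≡1842, 1929^4≡1390, 1929^8≡423, 1929^16≡701, 1929^32≡1274, 1929^64≡677, 1929^128≡2275, 1929^256≡1771, 1929^512≡1725, 1929^1024≡790, 1929^2048≡302
2436 = 2048 + 256 + 128 + 4, so 1929^2436 ≡ 302·1771·2275·1390 ≡ 2133 (mod 2621)
R · y^e mod p:
Squares mod 2621: 1309^1≡1309, 1309^2≡1968, 1309^4≡1807, 1309^8≡2104, 1309^16≡2568, 1309^32≡188, 1309^64≡1271, 1309^128≡905, 1309^256≡1273, 1309^512≡751, 1309^1024≡486
1432 = 1024 + 256 + 128 + 16 + 8, so 1309^1432 ≡ 486·1273·905·2568·2104 ≡ 119 (mod 2621)
499·119 = 59381 ≡ 1719 (mod 2621)
2133 ≠ 1719; the check fails.

reject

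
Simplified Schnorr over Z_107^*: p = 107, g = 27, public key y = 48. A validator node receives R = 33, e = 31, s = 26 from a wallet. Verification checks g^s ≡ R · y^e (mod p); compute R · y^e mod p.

48^2 = 2304 ≡ 57
48^4 ≡ 57^2 = 3249 ≡ 39
48^8 ≡ 39^2 = 1521 ≡ 23
48^16 ≡ 23^2 = 529 ≡ 101
31 = 16 + 8 + 4 + 2 + 1, so 48^31 ≡ 101·23·39·57·48 ≡ 81 (mod 107)
R · y^e ≡ 33·81 = 2673 ≡ 105 (mod 107)

105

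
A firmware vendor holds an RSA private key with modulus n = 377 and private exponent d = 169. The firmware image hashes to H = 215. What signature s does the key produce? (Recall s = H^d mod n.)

215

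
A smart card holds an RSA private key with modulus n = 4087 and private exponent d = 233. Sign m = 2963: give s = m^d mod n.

3642

m^2 ≡ 2963^2 = 8779369 ≡ 493
m^4 ≡ 493^2 = 243049 ≡ 1916
m^8 ≡ 1916^2 = 3671056 ≡ 930
m^16 ≡ 930^2 = 864900 ≡ 2543
m^32 ≡ 2543^2 = 6466849 ≡ 1215
m^64 ≡ 1215^2 = 1476225 ≡ 818
m^128 ≡ 818^2 = 669124 ≡ 2943
233 = 128 + 64 + 32 + 8 + 1, so m^233 ≡ 2943·818·1215·930·2963 ≡ 3642 (mod 4087)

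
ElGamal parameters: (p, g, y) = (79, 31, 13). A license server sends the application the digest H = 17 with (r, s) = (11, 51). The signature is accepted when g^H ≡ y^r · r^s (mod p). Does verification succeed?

fails

Left side g^H mod p:
Squares mod 79: 31^1≡31, 31^2≡13, 31^4≡11, 31^8≡42, 31^16≡26
17 = 16 + 1, so 31^17 ≡ 26·31 ≡ 16 (mod 79)
Right side y^r · r^s mod p:
Squares mod 79: 13^1≡13, 13^2≡11, 13^4≡42, 13^8≡26
11 = 8 + 2 + 1, so 13^11 ≡ 26·11·13 ≡ 5 (mod 79)
Squares mod 79: 11^1≡11, 11^2≡42, 11^4≡26, 11^8≡44, 11^16≡40, 11^32≡20
51 = 32 + 16 + 2 + 1, so 11^51 ≡ 20·40·42·11 ≡ 38 (mod 79)
5·38 = 190 ≡ 32 (mod 79)
16 ≠ 32, so verification fails.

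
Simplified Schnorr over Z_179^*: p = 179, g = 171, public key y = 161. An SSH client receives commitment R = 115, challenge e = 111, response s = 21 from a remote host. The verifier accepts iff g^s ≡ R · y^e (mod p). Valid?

no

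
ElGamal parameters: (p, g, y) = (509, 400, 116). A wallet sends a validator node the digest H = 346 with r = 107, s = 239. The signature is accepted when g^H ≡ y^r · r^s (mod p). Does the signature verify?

verifies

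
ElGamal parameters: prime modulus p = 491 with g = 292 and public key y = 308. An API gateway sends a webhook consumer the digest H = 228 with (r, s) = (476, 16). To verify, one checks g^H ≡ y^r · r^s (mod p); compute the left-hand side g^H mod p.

292^2 = 85264 ≡ 321
292^4 ≡ 321^2 = 103041 ≡ 422
292^8 ≡ 422^2 = 178084 ≡ 342
292^16 ≡ 342^2 = 116964 ≡ 106
292^32 ≡ 106^2 = 11236 ≡ 434
292^64 ≡ 434^2 = 188356 ≡ 303
292^128 ≡ 303^2 = 91809 ≡ 483
228 = 128 + 64 + 32 + 4, so 292^228 ≡ 483·303·434·422 ≡ 155 (mod 491)

155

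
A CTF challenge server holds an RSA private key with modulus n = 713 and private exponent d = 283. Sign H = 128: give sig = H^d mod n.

2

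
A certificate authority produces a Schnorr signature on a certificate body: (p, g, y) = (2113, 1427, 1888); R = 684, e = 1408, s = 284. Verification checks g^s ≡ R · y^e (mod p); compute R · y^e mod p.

684

1888^2 = 3564544 ≡ 2026
1888^4 ≡ 2026^2 = 4104676 ≡ 1230
1888^8 ≡ 1230^2 = 1512900 ≡ 2105
1888^16 ≡ 2105^2 = 4431025 ≡ 64
1888^32 ≡ 64^2 = 4096 ≡ 1983
1888^64 ≡ 1983^2 = 3932289 ≡ 2109
1888^128 ≡ 2109^2 = 4447881 ≡ 16
1888^256 ≡ 16^2 = 256
1888^512 ≡ 256^2 = 65536 ≡ 33
1888^1024 ≡ 33^2 = 1089
1408 = 1024 + 256 + 128, so 1888^1408 ≡ 1089·256·16 ≡ 1 (mod 2113)
R · y^e ≡ 684·1 = 684 ≡ 684 (mod 2113)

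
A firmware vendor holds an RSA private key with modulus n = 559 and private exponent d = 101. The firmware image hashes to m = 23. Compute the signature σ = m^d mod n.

186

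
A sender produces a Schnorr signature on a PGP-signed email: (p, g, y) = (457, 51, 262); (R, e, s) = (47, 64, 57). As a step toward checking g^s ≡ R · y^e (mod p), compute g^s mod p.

Squares mod 457: 51^1≡51, 51^2≡316, 51^4≡230, 51^8≡345, 51^16≡205, 51^32≡438
57 = 32 + 16 + 8 + 1, so 51^57 ≡ 438·205·345·51 ≡ 109 (mod 457)

109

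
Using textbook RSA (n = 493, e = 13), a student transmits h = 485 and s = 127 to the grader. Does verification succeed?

s^13 mod 493 = 485
485 = h, so the signature checks out.

passes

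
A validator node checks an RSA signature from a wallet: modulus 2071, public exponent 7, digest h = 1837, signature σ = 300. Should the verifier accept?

σ^7 mod 2071 = 1837
1837 = h, so the signature checks out.

accept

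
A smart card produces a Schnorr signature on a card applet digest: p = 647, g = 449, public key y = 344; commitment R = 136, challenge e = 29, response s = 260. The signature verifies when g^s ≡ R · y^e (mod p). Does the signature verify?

g^s mod p:
449^2 = 201601 ≡ 384
449^4 ≡ 384^2 = 147456 ≡ 587
449^8 ≡ 587^2 = 344569 ≡ 365
449^16 ≡ 365^2 = 133225 ≡ 590
449^32 ≡ 590^2 = 348100 ≡ 14
449^64 ≡ 14^2 = 196
449^128 ≡ 196^2 = 38416 ≡ 243
449^256 ≡ 243^2 = 59049 ≡ 172
260 = 256 + 4, so 449^260 ≡ 172·587 ≡ 32 (mod 647)
R · y^e mod p:
344^2 = 118336 ≡ 582
344^4 ≡ 582^2 = 338724 ≡ 343
344^8 ≡ 343^2 = 117649 ≡ 542
344^16 ≡ 542^2 = 293764 ≡ 26
29 = 16 + 8 + 4 + 1, so 344^29 ≡ 26·542·343·344 ≡ 495 (mod 647)
136·495 = 67320 ≡ 32 (mod 647)
32 ≡ 32 (mod 647); signature holds.

verifies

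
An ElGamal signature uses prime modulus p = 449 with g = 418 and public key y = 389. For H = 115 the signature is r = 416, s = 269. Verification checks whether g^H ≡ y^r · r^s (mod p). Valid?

yes

Left side g^H mod p:
418^2 = 174724 ≡ 63
418^4 ≡ 63^2 = 3969 ≡ 377
418^8 ≡ 377^2 = 142129 ≡ 245
418^16 ≡ 245^2 = 60025 ≡ 308
418^32 ≡ 308^2 = 94864 ≡ 125
418^64 ≡ 125^2 = 15625 ≡ 359
115 = 64 + 32 + 16 + 2 + 1, so 418^115 ≡ 359·125·308·63·418 ≡ 192 (mod 449)
Right side y^r · r^s mod p:
389^2 = 151321 ≡ 8
389^4 ≡ 8^2 = 64
389^8 ≡ 64^2 = 4096 ≡ 55
389^16 ≡ 55^2 = 3025 ≡ 331
389^32 ≡ 331^2 = 109561 ≡ 5
389^64 ≡ 5^2 = 25
389^128 ≡ 25^2 = 625 ≡ 176
389^256 ≡ 176^2 = 30976 ≡ 444
416 = 256 + 128 + 32, so 389^416 ≡ 444·176·5 ≡ 90 (mod 449)
416^2 = 173056 ≡ 191
416^4 ≡ 191^2 = 36481 ≡ 112
416^8 ≡ 112^2 = 12544 ≡ 421
416^16 ≡ 421^2 = 177241 ≡ 335
416^32 ≡ 335^2 = 112225 ≡ 424
416^64 ≡ 424^2 = 179776 ≡ 176
416^128 ≡ 176^2 = 30976 ≡ 444
416^256 ≡ 444^2 = 197136 ≡ 25
269 = 256 + 8 + 4 + 1, so 416^269 ≡ 25·421·112·416 ≡ 62 (mod 449)
90·62 = 5580 ≡ 192 (mod 449)
192 ≡ 192 (mod 449), so the signature is genuine.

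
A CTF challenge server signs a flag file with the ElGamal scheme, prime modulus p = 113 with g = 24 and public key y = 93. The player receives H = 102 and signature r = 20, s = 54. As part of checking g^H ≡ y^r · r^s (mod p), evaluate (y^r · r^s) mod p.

93^2 = 8649 ≡ 61
93^4 ≡ 61^2 = 3721 ≡ 105
93^8 ≡ 105^2 = 11025 ≡ 64
93^16 ≡ 64^2 = 4096 ≡ 28
20 = 16 + 4, so 93^20 ≡ 28·105 ≡ 2 (mod 113)
20^2 = 400 ≡ 61
20^4 ≡ 61^2 = 3721 ≡ 105
20^8 ≡ 105^2 = 11025 ≡ 64
20^16 ≡ 64^2 = 4096 ≡ 28
20^32 ≡ 28^2 = 784 ≡ 106
54 = 32 + 16 + 4 + 2, so 20^54 ≡ 106·28·105·61 ≡ 50 (mod 113)
y^r · r^s ≡ 2·50 = 100 ≡ 100 (mod 113)

100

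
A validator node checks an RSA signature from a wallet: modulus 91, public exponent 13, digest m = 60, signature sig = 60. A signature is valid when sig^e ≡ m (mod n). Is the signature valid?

valid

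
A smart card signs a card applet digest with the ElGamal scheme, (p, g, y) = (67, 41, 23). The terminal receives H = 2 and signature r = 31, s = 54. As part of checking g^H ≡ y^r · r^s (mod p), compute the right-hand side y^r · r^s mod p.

6

23^2 = 529 ≡ 60
23^4 ≡ 60^2 = 3600 ≡ 49
23^8 ≡ 49^2 = 2401 ≡ 56
23^16 ≡ 56^2 = 3136 ≡ 54
31 = 16 + 8 + 4 + 2 + 1, so 23^31 ≡ 54·56·49·60·23 ≡ 19 (mod 67)
31^2 = 961 ≡ 23
31^4 ≡ 23^2 = 529 ≡ 60
31^8 ≡ 60^2 = 3600 ≡ 49
31^16 ≡ 49^2 = 2401 ≡ 56
31^32 ≡ 56^2 = 3136 ≡ 54
54 = 32 + 16 + 4 + 2, so 31^54 ≡ 54·56·60·23 ≡ 25 (mod 67)
y^r · r^s ≡ 19·25 = 475 ≡ 6 (mod 67)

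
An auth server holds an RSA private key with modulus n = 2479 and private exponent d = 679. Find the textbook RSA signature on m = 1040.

Squares mod 2479: m^1≡1040, m^2≡756, m^4≡1366, m^8≡1748, m^16≡1376, m^32≡1899, m^64≡1735, m^128≡719, m^256≡1329, m^512≡1193
679 = 512 + 128 + 32 + 4 + 2 + 1, so m^679 ≡ 1193·719·1899·1366·756·1040 ≡ 1964 (mod 2479)

1964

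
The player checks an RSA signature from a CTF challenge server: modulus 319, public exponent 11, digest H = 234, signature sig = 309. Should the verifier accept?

reject

sig^2 ≡ 309^2 = 95481 ≡ 100
sig^4 ≡ 100^2 = 10000 ≡ 111
sig^8 ≡ 111^2 = 12321 ≡ 199
11 = 8 + 2 + 1, so sig^11 ≡ 199·100·309 ≡ 56 (mod 319)
sig^11 mod 319 = 56, but H = 234.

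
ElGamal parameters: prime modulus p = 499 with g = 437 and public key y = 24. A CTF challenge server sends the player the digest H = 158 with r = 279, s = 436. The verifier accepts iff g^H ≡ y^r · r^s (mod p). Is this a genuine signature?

Left side g^H mod p:
437^2 = 190969 ≡ 351
437^4 ≡ 351^2 = 123201 ≡ 447
437^8 ≡ 447^2 = 199809 ≡ 209
437^16 ≡ 209^2 = 43681 ≡ 268
437^32 ≡ 268^2 = 71824 ≡ 467
437^64 ≡ 467^2 = 218089 ≡ 26
437^128 ≡ 26^2 = 676 ≡ 177
158 = 128 + 16 + 8 + 4 + 2, so 437^158 ≡ 177·268·209·447·351 ≡ 308 (mod 499)
Right side y^r · r^s mod p:
24^2 = 576 ≡ 77
24^4 ≡ 77^2 = 5929 ≡ 440
24^8 ≡ 440^2 = 193600 ≡ 487
24^16 ≡ 487^2 = 237169 ≡ 144
24^32 ≡ 144^2 = 20736 ≡ 277
24^64 ≡ 277^2 = 76729 ≡ 382
24^128 ≡ 382^2 = 145924 ≡ 216
24^256 ≡ 216^2 = 46656 ≡ 249
279 = 256 + 16 + 4 + 2 + 1, so 24^279 ≡ 249·144·440·77·24 ≡ 36 (mod 499)
279^2 = 77841 ≡ 496
279^4 ≡ 496^2 = 246016 ≡ 9
279^8 ≡ 9^2 = 81
279^16 ≡ 81^2 = 6561 ≡ 74
279^32 ≡ 74^2 = 5476 ≡ 486
279^64 ≡ 486^2 = 236196 ≡ 169
279^128 ≡ 169^2 = 28561 ≡ 118
279^256 ≡ 118^2 = 13924 ≡ 451
436 = 256 + 128 + 32 + 16 + 4, so 279^436 ≡ 451·118·486·74·9 ≡ 186 (mod 499)
36·186 = 6696 ≡ 209 (mod 499)
308 ≠ 209, so verification fails.

forged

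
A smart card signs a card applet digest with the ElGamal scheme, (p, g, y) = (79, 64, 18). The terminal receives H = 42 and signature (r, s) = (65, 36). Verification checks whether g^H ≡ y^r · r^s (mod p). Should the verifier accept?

reject

Left side g^H mod p:
64^42 mod 79 = 22
Right side y^r · r^s mod p:
18^65 mod 79 = 1
65^36 mod 79 = 64
1·64 = 64 ≡ 64 (mod 79)
22 ≠ 64, so verification fails.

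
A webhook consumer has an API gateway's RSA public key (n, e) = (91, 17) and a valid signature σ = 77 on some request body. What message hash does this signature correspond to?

77

Squares mod 91: σ^1≡77, σ^2≡14, σ^4≡14, σ^8≡14, σ^16≡14
17 = 16 + 1, so σ^17 ≡ 14·77 ≡ 77 (mod 91)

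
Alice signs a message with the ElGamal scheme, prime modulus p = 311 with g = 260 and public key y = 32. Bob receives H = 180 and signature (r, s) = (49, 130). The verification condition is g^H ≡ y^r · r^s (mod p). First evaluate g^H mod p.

224

260^180 mod 311 = 224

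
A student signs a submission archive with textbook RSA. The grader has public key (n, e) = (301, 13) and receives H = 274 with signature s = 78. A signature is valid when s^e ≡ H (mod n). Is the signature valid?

s^2 ≡ 78^2 = 6084 ≡ 64
s^4 ≡ 64^2 = 4096 ≡ 183
s^8 ≡ 183^2 = 33489 ≡ 78
13 = 8 + 4 + 1, so s^13 ≡ 78·183·78 ≡ 274 (mod 301)
Since 274 equals the digest 274, verification succeeds.

valid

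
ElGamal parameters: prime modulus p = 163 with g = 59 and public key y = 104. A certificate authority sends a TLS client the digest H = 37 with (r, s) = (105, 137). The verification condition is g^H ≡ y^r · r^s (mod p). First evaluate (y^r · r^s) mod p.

104^2 = 10816 ≡ 58
104^4 ≡ 58^2 = 3364 ≡ 104
104^8 ≡ 104^2 = 10816 ≡ 58
104^16 ≡ 58^2 = 3364 ≡ 104
104^32 ≡ 104^2 = 10816 ≡ 58
104^64 ≡ 58^2 = 3364 ≡ 104
105 = 64 + 32 + 8 + 1, so 104^105 ≡ 104·58·58·104 ≡ 1 (mod 163)
105^2 = 11025 ≡ 104
105^4 ≡ 104^2 = 10816 ≡ 58
105^8 ≡ 58^2 = 3364 ≡ 104
105^16 ≡ 104^2 = 10816 ≡ 58
105^32 ≡ 58^2 = 3364 ≡ 104
105^64 ≡ 104^2 = 10816 ≡ 58
105^128 ≡ 58^2 = 3364 ≡ 104
137 = 128 + 8 + 1, so 105^137 ≡ 104·104·105 ≡ 59 (mod 163)
y^r · r^s ≡ 1·59 = 59 ≡ 59 (mod 163)

59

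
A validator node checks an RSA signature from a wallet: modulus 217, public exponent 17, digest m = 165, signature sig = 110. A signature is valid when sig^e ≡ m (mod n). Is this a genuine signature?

sig^2 ≡ 110^2 = 12100 ≡ 165
sig^4 ≡ 165^2 = 27225 ≡ 100
sig^8 ≡ 100^2 = 10000 ≡ 18
sig^16 ≡ 18^2 = 324 ≡ 107
17 = 16 + 1, so sig^17 ≡ 107·110 ≡ 52 (mod 217)
The recovered value 52 does not match the digest 165.

forged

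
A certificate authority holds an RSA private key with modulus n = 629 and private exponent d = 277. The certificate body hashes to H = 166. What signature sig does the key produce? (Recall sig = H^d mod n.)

98

H^277 mod 629 = 98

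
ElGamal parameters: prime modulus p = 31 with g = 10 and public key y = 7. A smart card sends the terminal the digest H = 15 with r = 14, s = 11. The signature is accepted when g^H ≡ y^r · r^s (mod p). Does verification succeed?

Left side g^H mod p:
10^2 = 100 ≡ 7
10^4 ≡ 7^2 = 49 ≡ 18
10^8 ≡ 18^2 = 324 ≡ 14
15 = 8 + 4 + 2 + 1, so 10^15 ≡ 14·18·7·10 ≡ 1 (mod 31)
Right side y^r · r^s mod p:
7^2 = 49 ≡ 18
7^4 ≡ 18^2 = 324 ≡ 14
7^8 ≡ 14^2 = 196 ≡ 10
14 = 8 + 4 + 2, so 7^14 ≡ 10·14·18 ≡ 9 (mod 31)
14^2 = 196 ≡ 10
14^4 ≡ 10^2 = 100 ≡ 7
14^8 ≡ 7^2 = 49 ≡ 18
11 = 8 + 2 + 1, so 14^11 ≡ 18·10·14 ≡ 9 (mod 31)
9·9 = 81 ≡ 19 (mod 31)
1 ≠ 19, so verification fails.

fails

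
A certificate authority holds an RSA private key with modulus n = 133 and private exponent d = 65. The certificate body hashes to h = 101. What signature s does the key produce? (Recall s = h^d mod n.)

h^2 ≡ 101^2 = 10201 ≡ 93
h^4 ≡ 93^2 = 8649 ≡ 4
h^8 ≡ 4^2 = 16
h^16 ≡ 16^2 = 256 ≡ 123
h^32 ≡ 123^2 = 15129 ≡ 100
h^64 ≡ 100^2 = 10000 ≡ 25
65 = 64 + 1, so h^65 ≡ 25·101 ≡ 131 (mod 133)

131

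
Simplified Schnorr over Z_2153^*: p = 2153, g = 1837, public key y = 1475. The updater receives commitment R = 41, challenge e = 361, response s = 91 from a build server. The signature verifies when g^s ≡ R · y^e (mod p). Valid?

yes

g^s mod p:
1837^2 = 3374569 ≡ 818
1837^4 ≡ 818^2 = 669124 ≡ 1694
1837^8 ≡ 1694^2 = 2869636 ≡ 1840
1837^16 ≡ 1840^2 = 3385600 ≡ 1084
1837^32 ≡ 1084^2 = 1175056 ≡ 1671
1837^64 ≡ 1671^2 = 2792241 ≡ 1953
91 = 64 + 16 + 8 + 2 + 1, so 1837^91 ≡ 1953·1084·1840·818·1837 ≡ 689 (mod 2153)
R · y^e mod p:
1475^2 = 2175625 ≡ 1095
1475^4 ≡ 1095^2 = 1199025 ≡ 1957
1475^8 ≡ 1957^2 = 3829849 ≡ 1815
1475^16 ≡ 1815^2 = 3294225 ≡ 135
1475^32 ≡ 135^2 = 18225 ≡ 1001
1475^64 ≡ 1001^2 = 1002001 ≡ 856
1475^128 ≡ 856^2 = 732736 ≡ 716
1475^256 ≡ 716^2 = 512656 ≡ 242
361 = 256 + 64 + 32 + 8 + 1, so 1475^361 ≡ 242·856·1001·1815·1475 ≡ 857 (mod 2153)
41·857 = 35137 ≡ 689 (mod 2153)
689 ≡ 689 (mod 2153); signature holds.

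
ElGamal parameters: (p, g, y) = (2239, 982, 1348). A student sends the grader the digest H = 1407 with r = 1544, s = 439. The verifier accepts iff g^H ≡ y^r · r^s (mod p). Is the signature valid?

valid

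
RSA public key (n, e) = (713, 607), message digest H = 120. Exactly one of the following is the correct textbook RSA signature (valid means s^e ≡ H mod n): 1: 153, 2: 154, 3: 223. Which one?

1

Candidate 1: 153^607 mod 713 = 120
  → matches H = 120
Candidate 2: 154^607 mod 713 = 371
Candidate 3: 223^607 mod 713 = 440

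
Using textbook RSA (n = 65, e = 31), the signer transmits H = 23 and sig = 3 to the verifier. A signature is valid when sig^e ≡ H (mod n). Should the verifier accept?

reject

sig^31 mod 65 = 42
42 ≠ 23, so verification fails.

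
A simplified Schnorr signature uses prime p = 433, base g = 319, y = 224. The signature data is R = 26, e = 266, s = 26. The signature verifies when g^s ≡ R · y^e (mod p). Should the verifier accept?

g^s mod p:
319^2 = 101761 ≡ 6
319^4 ≡ 6^2 = 36
319^8 ≡ 36^2 = 1296 ≡ 430
319^16 ≡ 430^2 = 184900 ≡ 9
26 = 16 + 8 + 2, so 319^26 ≡ 9·430·6 ≡ 271 (mod 433)
R · y^e mod p:
224^2 = 50176 ≡ 381
224^4 ≡ 381^2 = 145161 ≡ 106
224^8 ≡ 106^2 = 11236 ≡ 411
224^16 ≡ 411^2 = 168921 ≡ 51
224^32 ≡ 51^2 = 2601 ≡ 3
224^64 ≡ 3^2 = 9
224^128 ≡ 9^2 = 81
224^256 ≡ 81^2 = 6561 ≡ 66
266 = 256 + 8 + 2, so 224^266 ≡ 66·411·381 ≡ 162 (mod 433)
26·162 = 4212 ≡ 315 (mod 433)
271 ≠ 315; the check fails.

reject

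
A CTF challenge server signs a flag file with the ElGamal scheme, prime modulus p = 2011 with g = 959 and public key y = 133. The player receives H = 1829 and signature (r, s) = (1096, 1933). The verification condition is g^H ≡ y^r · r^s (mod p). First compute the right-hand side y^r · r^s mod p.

834

Squares mod 2011: 133^1≡133, 133^2≡1601, 133^4≡1187, 133^8≡1269, 133^16≡1561, 133^32≡1400, 133^64≡1286, 133^128≡754, 133^256≡1414, 133^512≡462, 133^1024≡278
1096 = 1024 + 64 + 8, so 133^1096 ≡ 278·1286·1269 ≡ 74 (mod 2011)
Squares mod 2011: 1096^1≡1096, 1096^2≡649, 1096^4≡902, 1096^8≡1160, 1096^16≡241, 1096^32≡1773, 1096^64≡336, 1096^128≡280, 1096^256≡1982, 1096^512≡841, 1096^1024≡1420
1933 = 1024 + 512 + 256 + 128 + 8 + 4 + 1, so 1096^1933 ≡ 1420·841·1982·280·1160·902·1096 ≡ 1207 (mod 2011)
y^r · r^s ≡ 74·1207 = 89318 ≡ 834 (mod 2011)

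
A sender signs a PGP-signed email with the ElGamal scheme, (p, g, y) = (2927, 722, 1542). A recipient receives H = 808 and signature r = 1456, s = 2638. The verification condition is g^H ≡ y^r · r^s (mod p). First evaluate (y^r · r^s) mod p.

1983

1542^2 = 2377764 ≡ 1040
1542^4 ≡ 1040^2 = 1081600 ≡ 1537
1542^8 ≡ 1537^2 = 2362369 ≡ 280
1542^16 ≡ 280^2 = 78400 ≡ 2298
1542^32 ≡ 2298^2 = 5280804 ≡ 496
1542^64 ≡ 496^2 = 246016 ≡ 148
1542^128 ≡ 148^2 = 21904 ≡ 1415
1542^256 ≡ 1415^2 = 2002225 ≡ 157
1542^512 ≡ 157^2 = 24649 ≡ 1233
1542^1024 ≡ 1233^2 = 1520289 ≡ 1176
1456 = 1024 + 256 + 128 + 32 + 16, so 1542^1456 ≡ 1176·157·1415·496·2298 ≡ 570 (mod 2927)
1456^2 = 2119936 ≡ 788
1456^4 ≡ 788^2 = 620944 ≡ 420
1456^8 ≡ 420^2 = 176400 ≡ 780
1456^16 ≡ 780^2 = 608400 ≡ 2511
1456^32 ≡ 2511^2 = 6305121 ≡ 363
1456^64 ≡ 363^2 = 131769 ≡ 54
1456^128 ≡ 54^2 = 2916
1456^256 ≡ 2916^2 = 8503056 ≡ 121
1456^512 ≡ 121^2 = 14641 ≡ 6
1456^1024 ≡ 6^2 = 36
1456^2048 ≡ 36^2 = 1296
2638 = 2048 + 512 + 64 + 8 + 4 + 2, so 1456^2638 ≡ 1296·6·54·780·420·788 ≡ 2114 (mod 2927)
y^r · r^s ≡ 570·2114 = 1204980 ≡ 1983 (mod 2927)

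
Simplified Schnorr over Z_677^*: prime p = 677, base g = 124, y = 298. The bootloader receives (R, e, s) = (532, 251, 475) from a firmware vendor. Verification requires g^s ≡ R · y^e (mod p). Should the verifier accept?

g^s mod p:
Squares mod 677: 124^1≡124, 124^2≡482, 124^4≡113, 124^8≡583, 124^16≡35, 124^32≡548, 124^64≡393, 124^128≡93, 124^256≡525
475 = 256 + 128 + 64 + 16 + 8 + 2 + 1, so 124^475 ≡ 525·93·393·35·583·482·124 ≡ 131 (mod 677)
R · y^e mod p:
Squares mod 677: 298^1≡298, 298^2≡117, 298^4≡149, 298^8≡537, 298^16≡644, 298^32≡412, 298^64≡494, 298^128≡316
251 = 128 + 64 + 32 + 16 + 8 + 2 + 1, so 298^251 ≡ 316·494·412·644·537·117·298 ≡ 243 (mod 677)
532·243 = 129276 ≡ 646 (mod 677)
131 ≠ 646; the check fails.

reject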